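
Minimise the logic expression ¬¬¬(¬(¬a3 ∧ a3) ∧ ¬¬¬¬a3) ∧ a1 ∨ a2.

¬a3 ∧ a1 ∨ a2

¬¬¬(¬(¬a3 ∧ a3) ∧ ¬¬¬¬a3) ∧ a1 ∨ a2
= ¬¬¬(¬(¬a3 ∧ a3) ∧ ¬¬a3) ∧ a1 ∨ a2   — double negation
= ¬¬(¬a3 ∧ a3 ∨ ¬a3) ∧ a1 ∨ a2   — De Morgan
= ¬¬¬a3 ∧ a1 ∨ a2   — complement / identity
= ¬a3 ∧ a1 ∨ a2   — double negation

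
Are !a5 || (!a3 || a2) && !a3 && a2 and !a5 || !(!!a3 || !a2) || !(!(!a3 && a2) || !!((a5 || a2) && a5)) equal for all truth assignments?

E1: !a5 || (!a3 || a2) && !a3 && a2
    = !a5 || !a3 && a2   (absorption)
E2: !a5 || !(!!a3 || !a2) || !(!(!a3 && a2) || !!((a5 || a2) && a5))
    = !a5 || !(!!a3 || !a2) || !(!(!a3 && a2) || !!a5)   (absorption)
    = !a5 || !a3 && a2 || !(!(!a3 && a2) || !!a5)   (De Morgan)
    = !a5 || !a3 && a2 || !a3 && a2 && !a5   (De Morgan)
    = !a5 || !a3 && a2   (absorption)
Both reduce to !a5 || !a3 && a2, so they are equivalent.

Yes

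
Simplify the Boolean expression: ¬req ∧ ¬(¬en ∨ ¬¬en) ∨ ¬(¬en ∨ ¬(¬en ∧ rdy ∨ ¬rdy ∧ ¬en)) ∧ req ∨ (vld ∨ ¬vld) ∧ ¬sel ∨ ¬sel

¬sel

¬req ∧ ¬(¬en ∨ ¬¬en) ∨ ¬(¬en ∨ ¬(¬en ∧ rdy ∨ ¬rdy ∧ ¬en)) ∧ req ∨ (vld ∨ ¬vld) ∧ ¬sel ∨ ¬sel
= ¬req ∧ ¬(¬en ∨ ¬¬en) ∨ ¬(¬en ∨ ¬¬en) ∧ req ∨ (vld ∨ ¬vld) ∧ ¬sel ∨ ¬sel   [distribution]
= ¬req ∧ ¬(¬en ∨ ¬¬en) ∨ ¬(¬en ∨ ¬¬en) ∧ req ∨ ¬sel ∨ ¬sel   [complement / identity]
= ¬req ∧ ¬(¬en ∨ ¬¬en) ∨ ¬(¬en ∨ ¬¬en) ∧ req ∨ ¬sel   [idempotence]
= ¬(¬en ∨ ¬¬en) ∨ ¬sel   [distribution]
= en ∧ ¬en ∨ ¬sel   [De Morgan]
= ¬sel   [complement / identity]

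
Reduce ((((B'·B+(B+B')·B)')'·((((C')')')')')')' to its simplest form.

((((B'·B+(B+B')·B)')'·((((C')')')')')')'
= ((((B'·B+(B+B')·B)')'·((C')')')')'   — double negation
= (((((B+B')·B)')'·((C')')')')'   — complement / identity
= (((B+B')·B·((C')')')')'   — double negation
= ((B·((C')')')')'   — complement / identity
= ((B·C')')'   — double negation
= B·C'   — double negation

B·C'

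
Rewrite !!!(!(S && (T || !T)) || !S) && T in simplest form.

S && T

!!!(!(S && (T || !T)) || !S) && T
= !(!(S && (T || !T)) || !S) && T   — double negation
= S && (T || !T) && S && T   — De Morgan
= S && S && T   — complement / identity
= S && T   — idempotence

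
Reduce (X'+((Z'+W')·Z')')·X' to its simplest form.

X'

(X'+((Z'+W')·Z')')·X'
= (X'+(Z')')·X'
= (X'+Z)·X'
= X'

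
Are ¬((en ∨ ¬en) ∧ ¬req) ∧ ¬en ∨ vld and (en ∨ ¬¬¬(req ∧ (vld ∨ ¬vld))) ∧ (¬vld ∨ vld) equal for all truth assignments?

No

E1: ¬((en ∨ ¬en) ∧ ¬req) ∧ ¬en ∨ vld
    = ¬¬req ∧ ¬en ∨ vld
    = req ∧ ¬en ∨ vld
E2: (en ∨ ¬¬¬(req ∧ (vld ∨ ¬vld))) ∧ (¬vld ∨ vld)
    = en ∨ ¬¬¬(req ∧ (vld ∨ ¬vld))
    = en ∨ ¬¬¬req
    = en ∨ ¬req
These differ: at en=1, req=1, vld=0, E1 = 0 but E2 = 1.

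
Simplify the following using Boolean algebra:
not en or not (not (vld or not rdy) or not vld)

not en or vld

not en or not (not (vld or not rdy) or not vld)
= not en or (vld or not rdy) and vld
= not en or vld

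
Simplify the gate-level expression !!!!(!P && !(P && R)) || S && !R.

!!!!(!P && !(P && R)) || S && !R
= !!(!P && !(P && R)) || S && !R   (double negation)
= !(P || P && R) || S && !R   (De Morgan)
= !P || S && !R   (absorption)

!P || S && !R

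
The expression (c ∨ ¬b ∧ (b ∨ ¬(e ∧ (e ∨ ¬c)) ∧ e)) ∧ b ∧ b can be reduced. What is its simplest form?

(c ∨ ¬b ∧ (b ∨ ¬(e ∧ (e ∨ ¬c)) ∧ e)) ∧ b ∧ b
= (c ∨ ¬b ∧ (b ∨ ¬(e ∧ (e ∨ ¬c)) ∧ e)) ∧ b   [idempotence]
= (c ∨ ¬b ∧ (b ∨ ¬e ∧ e)) ∧ b   [absorption]
= (c ∨ ¬b ∧ b) ∧ b   [complement / identity]
= c ∧ b   [complement / identity]

c ∧ b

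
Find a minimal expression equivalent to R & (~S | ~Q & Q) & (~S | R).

R & ~S

R & (~S | ~Q & Q) & (~S | R)
= R & ~S & (~S | R)   (complement / identity)
= R & ~S   (absorption)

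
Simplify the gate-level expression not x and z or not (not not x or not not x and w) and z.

not x and z

not x and z or not (not not x or not not x and w) and z
= not x and z or not not not x and z   [absorption]
= not x and z or not x and z   [double negation]
= not x and z   [idempotence]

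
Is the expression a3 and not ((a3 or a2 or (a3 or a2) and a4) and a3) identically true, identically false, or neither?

identically false

a3 and not ((a3 or a2 or (a3 or a2) and a4) and a3)
= a3 and not ((a3 or a2) and a3)   — absorption
= a3 and not a3   — absorption
= False   — complement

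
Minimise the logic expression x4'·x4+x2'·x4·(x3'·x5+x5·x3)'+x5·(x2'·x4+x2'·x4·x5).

x2'·x4

x4'·x4+x2'·x4·(x3'·x5+x5·x3)'+x5·(x2'·x4+x2'·x4·x5)
= x2'·x4·(x3'·x5+x5·x3)'+x5·(x2'·x4+x2'·x4·x5)   [complement / identity]
= x2'·x4·x5'+x5·(x2'·x4+x2'·x4·x5)   [distribution]
= x2'·x4·x5'+x5·x2'·x4   [absorption]
= x2'·x4   [distribution]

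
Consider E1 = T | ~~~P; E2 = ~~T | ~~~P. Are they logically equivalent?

E1: T | ~~~P
    = T | ~P   (double negation)
E2: ~~T | ~~~P
    = ~~T | ~P   (double negation)
    = T | ~P   (double negation)
Both reduce to T | ~P, so they are equivalent.

Yes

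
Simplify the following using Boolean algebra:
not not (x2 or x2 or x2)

not not (x2 or x2 or x2)
= not not (x2 or x2)   (idempotence)
= not not x2   (idempotence)
= x2   (double negation)

x2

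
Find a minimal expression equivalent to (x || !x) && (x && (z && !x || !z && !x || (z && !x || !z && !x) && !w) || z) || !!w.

(x || !x) && (x && (z && !x || !z && !x || (z && !x || !z && !x) && !w) || z) || !!w
= x && (z && !x || !z && !x || (z && !x || !z && !x) && !w) || z || !!w   — complement / identity
= x && (z && !x || !z && !x) || z || !!w   — absorption
= x && !x || z || !!w   — distribution
= z || !!w   — complement / identity
= z || w   — double negation

z || w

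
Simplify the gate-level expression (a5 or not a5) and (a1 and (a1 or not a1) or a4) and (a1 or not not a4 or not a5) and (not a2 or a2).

a1 or a4

(a5 or not a5) and (a1 and (a1 or not a1) or a4) and (a1 or not not a4 or not a5) and (not a2 or a2)
= (a1 and (a1 or not a1) or a4) and (a1 or not not a4 or not a5) and (not a2 or a2)
= (a1 or a4) and (a1 or not not a4 or not a5) and (not a2 or a2)
= (a1 or a4) and (a1 or a4 or not a5) and (not a2 or a2)
= (a1 or a4) and (not a2 or a2)
= a1 or a4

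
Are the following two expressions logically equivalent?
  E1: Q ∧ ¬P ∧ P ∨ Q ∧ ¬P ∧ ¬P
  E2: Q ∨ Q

E1: Q ∧ ¬P ∧ P ∨ Q ∧ ¬P ∧ ¬P
    = Q ∧ ¬P
E2: Q ∨ Q
    = Q
These differ: at P=1, Q=1, E1 = 0 but E2 = 1.

No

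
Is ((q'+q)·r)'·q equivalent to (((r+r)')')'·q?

Yes

E1: ((q'+q)·r)'·q
    = r'·q   (complement / identity)
E2: (((r+r)')')'·q
    = ((r')')'·q   (idempotence)
    = r'·q   (double negation)
Both reduce to r'·q, so they are equivalent.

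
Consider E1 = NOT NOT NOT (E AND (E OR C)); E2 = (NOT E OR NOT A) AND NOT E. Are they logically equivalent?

E1: NOT NOT NOT (E AND (E OR C))
    = NOT (E AND (E OR C))   — double negation
    = NOT E   — absorption
E2: (NOT E OR NOT A) AND NOT E
    = NOT E   — absorption
Both reduce to NOT E, so they are equivalent.

Yes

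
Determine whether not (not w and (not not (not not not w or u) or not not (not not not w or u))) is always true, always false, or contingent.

not (not w and (not not (not not not w or u) or not not (not not not w or u)))
= not (not w and not not (not not not w or u))   — idempotence
= not (not w and not not (not w or u))   — double negation
= not (not w and (not w or u))   — double negation
= not not w   — absorption
= w   — double negation
This depends on w, so it is not a constant.

contingent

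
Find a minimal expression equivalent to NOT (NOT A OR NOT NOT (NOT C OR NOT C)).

NOT (NOT A OR NOT NOT (NOT C OR NOT C))
= NOT (NOT A OR NOT NOT NOT C)
= NOT (NOT A OR NOT C)
= A AND C

A AND C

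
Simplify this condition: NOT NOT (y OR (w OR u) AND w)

NOT NOT (y OR (w OR u) AND w)
= NOT NOT (y OR w)
= y OR w

y OR w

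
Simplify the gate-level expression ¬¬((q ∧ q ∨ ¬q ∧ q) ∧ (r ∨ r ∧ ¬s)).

q ∧ r

¬¬((q ∧ q ∨ ¬q ∧ q) ∧ (r ∨ r ∧ ¬s))
= (q ∧ q ∨ ¬q ∧ q) ∧ (r ∨ r ∧ ¬s)   [double negation]
= q ∧ (r ∨ r ∧ ¬s)   [distribution]
= q ∧ r   [absorption]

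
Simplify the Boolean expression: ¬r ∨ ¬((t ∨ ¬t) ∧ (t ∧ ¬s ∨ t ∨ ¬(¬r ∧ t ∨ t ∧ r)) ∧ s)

¬r ∨ ¬s

¬r ∨ ¬((t ∨ ¬t) ∧ (t ∧ ¬s ∨ t ∨ ¬(¬r ∧ t ∨ t ∧ r)) ∧ s)
= ¬r ∨ ¬((t ∨ ¬t) ∧ (t ∨ ¬(¬r ∧ t ∨ t ∧ r)) ∧ s)
= ¬r ∨ ¬((t ∨ ¬t) ∧ (t ∨ ¬t) ∧ s)
= ¬r ∨ ¬((t ∨ ¬t) ∧ s)
= ¬r ∨ ¬s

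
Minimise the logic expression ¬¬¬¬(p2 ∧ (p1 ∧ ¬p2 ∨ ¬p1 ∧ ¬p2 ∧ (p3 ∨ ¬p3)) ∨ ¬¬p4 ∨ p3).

p4 ∨ p3

¬¬¬¬(p2 ∧ (p1 ∧ ¬p2 ∨ ¬p1 ∧ ¬p2 ∧ (p3 ∨ ¬p3)) ∨ ¬¬p4 ∨ p3)
= ¬¬¬¬(p2 ∧ (p1 ∧ ¬p2 ∨ ¬p1 ∧ ¬p2) ∨ ¬¬p4 ∨ p3)
= ¬¬¬¬(p2 ∧ ¬p2 ∨ ¬¬p4 ∨ p3)
= ¬¬(p2 ∧ ¬p2 ∨ ¬¬p4 ∨ p3)
= ¬¬(¬¬p4 ∨ p3)
= ¬¬(p4 ∨ p3)
= p4 ∨ p3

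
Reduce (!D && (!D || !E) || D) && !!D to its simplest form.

(!D && (!D || !E) || D) && !!D
= (!D || D) && !!D   — absorption
= !!D   — complement / identity
= D   — double negation

D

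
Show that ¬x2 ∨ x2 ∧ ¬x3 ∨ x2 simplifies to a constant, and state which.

¬x2 ∨ x2 ∧ ¬x3 ∨ x2
= ¬x2 ∨ x2   — absorption
= True   — complement

True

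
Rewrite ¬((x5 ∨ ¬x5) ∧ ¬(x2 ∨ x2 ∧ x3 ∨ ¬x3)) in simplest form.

x2 ∨ ¬x3

¬((x5 ∨ ¬x5) ∧ ¬(x2 ∨ x2 ∧ x3 ∨ ¬x3))
= ¬¬(x2 ∨ x2 ∧ x3 ∨ ¬x3)   [complement / identity]
= x2 ∨ x2 ∧ x3 ∨ ¬x3   [double negation]
= x2 ∨ ¬x3   [absorption]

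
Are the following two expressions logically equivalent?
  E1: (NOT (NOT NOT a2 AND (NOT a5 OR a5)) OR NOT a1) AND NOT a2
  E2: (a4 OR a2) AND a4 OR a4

E1: (NOT (NOT NOT a2 AND (NOT a5 OR a5)) OR NOT a1) AND NOT a2
    = (NOT (a2 AND (NOT a5 OR a5)) OR NOT a1) AND NOT a2   (double negation)
    = (NOT a2 OR NOT a1) AND NOT a2   (complement / identity)
    = NOT a2   (absorption)
E2: (a4 OR a2) AND a4 OR a4
    = a4 OR a4   (absorption)
    = a4   (idempotence)
These differ: at a1=0, a2=0, a4=0, a5=0, E1 = 1 but E2 = 0.

No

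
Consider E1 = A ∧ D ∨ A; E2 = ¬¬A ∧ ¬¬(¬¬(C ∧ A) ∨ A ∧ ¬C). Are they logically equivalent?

Yes

E1: A ∧ D ∨ A
    = A   (absorption)
E2: ¬¬A ∧ ¬¬(¬¬(C ∧ A) ∨ A ∧ ¬C)
    = ¬¬A ∧ ¬¬(C ∧ A ∨ A ∧ ¬C)   (double negation)
    = ¬¬A ∧ ¬¬A   (distribution)
    = ¬¬A   (idempotence)
    = A   (double negation)
Both reduce to A, so they are equivalent.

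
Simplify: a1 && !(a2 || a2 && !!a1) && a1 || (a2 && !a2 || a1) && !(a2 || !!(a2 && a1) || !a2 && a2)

a1 && !(a2 || a2 && !!a1) && a1 || (a2 && !a2 || a1) && !(a2 || !!(a2 && a1) || !a2 && a2)
= a1 && !(a2 || a2 && !!a1) && a1 || (a2 && !a2 || a1) && !(a2 || !!(a2 && a1))   (complement / identity)
= a1 && !(a2 || a2 && !!a1) && a1 || (a2 && !a2 || a1) && !(a2 || a2 && a1)   (double negation)
= a1 && !(a2 || a2 && !!a1) && a1 || a1 && !(a2 || a2 && a1)   (complement / identity)
= a1 && !(a2 || a2 && a1) && a1 || a1 && !(a2 || a2 && a1)   (double negation)
= a1 && !(a2 || a2 && a1)   (absorption)
= a1 && !a2   (absorption)

a1 && !a2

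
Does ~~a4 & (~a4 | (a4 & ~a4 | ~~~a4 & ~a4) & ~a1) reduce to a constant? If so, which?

yes, False

~~a4 & (~a4 | (a4 & ~a4 | ~~~a4 & ~a4) & ~a1)
= ~~a4 & (~a4 | (a4 & ~a4 | ~a4 & ~a4) & ~a1)
= ~~a4 & (~a4 | ~a4 & ~a1)
= ~~a4 & ~a4
= a4 & ~a4
= 0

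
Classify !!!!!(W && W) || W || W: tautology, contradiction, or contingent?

tautology

!!!!!(W && W) || W || W
= !!!!!W || W || W   (idempotence)
= !!!W || W || W   (double negation)
= !!!W || W   (idempotence)
= !W || W   (double negation)
= true   (complement)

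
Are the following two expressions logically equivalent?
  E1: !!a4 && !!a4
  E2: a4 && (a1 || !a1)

Yes

E1: !!a4 && !!a4
    = !!a4   — idempotence
    = a4   — double negation
E2: a4 && (a1 || !a1)
    = a4   — complement / identity
Both reduce to a4, so they are equivalent.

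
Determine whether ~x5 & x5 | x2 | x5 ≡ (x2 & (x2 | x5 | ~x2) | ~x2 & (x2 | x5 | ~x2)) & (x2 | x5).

E1: ~x5 & x5 | x2 | x5
    = x2 | x5   — complement / identity
E2: (x2 & (x2 | x5 | ~x2) | ~x2 & (x2 | x5 | ~x2)) & (x2 | x5)
    = (x2 | x5 | ~x2) & (x2 | x5)   — distribution
    = x2 | x5   — absorption
Both reduce to x2 | x5, so they are equivalent.

Yes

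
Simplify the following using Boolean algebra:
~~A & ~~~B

~~A & ~~~B
= ~~A & ~B   [double negation]
= A & ~B   [double negation]

A & ~B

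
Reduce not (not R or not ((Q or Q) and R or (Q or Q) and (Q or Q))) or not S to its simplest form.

not (not R or not ((Q or Q) and R or (Q or Q) and (Q or Q))) or not S
= not (not R or not ((Q or Q) and R or Q or Q)) or not S   (idempotence)
= R and ((Q or Q) and R or Q or Q) or not S   (De Morgan)
= R and (Q or Q) or not S   (absorption)
= R and Q or not S   (idempotence)

R and Q or not S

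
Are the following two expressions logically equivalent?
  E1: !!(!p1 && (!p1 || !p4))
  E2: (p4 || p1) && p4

No

E1: !!(!p1 && (!p1 || !p4))
    = !!!p1   [absorption]
    = !p1   [double negation]
E2: (p4 || p1) && p4
    = p4   [absorption]
These differ: at p1=0, p4=0, E1 = 1 but E2 = 0.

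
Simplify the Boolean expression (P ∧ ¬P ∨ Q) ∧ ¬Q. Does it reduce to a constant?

False

(P ∧ ¬P ∨ Q) ∧ ¬Q
= Q ∧ ¬Q   (complement / identity)
= False   (complement)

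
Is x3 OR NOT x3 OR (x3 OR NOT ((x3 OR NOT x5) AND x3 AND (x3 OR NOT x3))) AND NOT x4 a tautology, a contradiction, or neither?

tautology

x3 OR NOT x3 OR (x3 OR NOT ((x3 OR NOT x5) AND x3 AND (x3 OR NOT x3))) AND NOT x4
= x3 OR NOT x3 OR (x3 OR NOT ((x3 OR NOT x5) AND x3)) AND NOT x4   [complement / identity]
= x3 OR NOT x3 OR (x3 OR NOT x3) AND NOT x4   [absorption]
= x3 OR NOT x3   [absorption]
= TRUE   [complement]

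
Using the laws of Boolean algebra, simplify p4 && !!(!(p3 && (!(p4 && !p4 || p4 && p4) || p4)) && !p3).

p4 && !p3

p4 && !!(!(p3 && (!(p4 && !p4 || p4 && p4) || p4)) && !p3)
= p4 && !!(!(p3 && (!p4 || p4)) && !p3)   — distribution
= p4 && !!(!p3 && !p3)   — complement / identity
= p4 && !!!p3   — idempotence
= p4 && !p3   — double negation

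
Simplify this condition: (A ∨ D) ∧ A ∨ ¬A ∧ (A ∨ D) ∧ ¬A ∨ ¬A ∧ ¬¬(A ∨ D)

A ∨ D

(A ∨ D) ∧ A ∨ ¬A ∧ (A ∨ D) ∧ ¬A ∨ ¬A ∧ ¬¬(A ∨ D)
= (A ∨ D) ∧ A ∨ ¬A ∧ (A ∨ D) ∧ ¬A ∨ ¬A ∧ (A ∨ D)   — double negation
= (A ∨ D) ∧ A ∨ ¬A ∧ (A ∨ D)   — absorption
= A ∨ D   — distribution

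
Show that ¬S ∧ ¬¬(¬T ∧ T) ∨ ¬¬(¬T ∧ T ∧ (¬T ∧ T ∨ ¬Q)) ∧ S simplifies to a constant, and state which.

¬S ∧ ¬¬(¬T ∧ T) ∨ ¬¬(¬T ∧ T ∧ (¬T ∧ T ∨ ¬Q)) ∧ S
= ¬S ∧ ¬¬(¬T ∧ T) ∨ ¬¬(¬T ∧ T) ∧ S   [absorption]
= ¬¬(¬T ∧ T)   [distribution]
= ¬T ∧ T   [double negation]
= False   [complement]

False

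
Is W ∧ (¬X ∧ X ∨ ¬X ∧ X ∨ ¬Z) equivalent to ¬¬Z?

No

E1: W ∧ (¬X ∧ X ∨ ¬X ∧ X ∨ ¬Z)
    = W ∧ (¬X ∧ X ∨ ¬Z)   [idempotence]
    = W ∧ ¬Z   [complement / identity]
E2: ¬¬Z
    = Z   [double negation]
These differ: at W=1, X=0, Z=0, E1 = 1 but E2 = 0.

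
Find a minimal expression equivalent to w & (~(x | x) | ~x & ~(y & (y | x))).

w & (~(x | x) | ~x & ~(y & (y | x)))
= w & (~(x | x) | ~x & ~y)
= w & (~x | ~x & ~y)
= w & ~x

w & ~x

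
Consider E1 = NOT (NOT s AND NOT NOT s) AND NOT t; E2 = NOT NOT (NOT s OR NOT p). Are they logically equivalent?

No

E1: NOT (NOT s AND NOT NOT s) AND NOT t
    = (s OR NOT s) AND NOT t   [De Morgan]
    = NOT t   [complement / identity]
E2: NOT NOT (NOT s OR NOT p)
    = NOT s OR NOT p   [double negation]
These differ: at p=0, s=0, t=1, E1 = 0 but E2 = 1.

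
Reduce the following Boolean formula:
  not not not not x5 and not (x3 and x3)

x5 and not x3

not not not not x5 and not (x3 and x3)
= not not not not x5 and not x3
= not not x5 and not x3
= x5 and not x3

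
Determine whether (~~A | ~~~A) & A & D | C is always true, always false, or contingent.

contingent

(~~A | ~~~A) & A & D | C
= (A | ~~~A) & A & D | C   (double negation)
= (A | ~A) & A & D | C   (double negation)
= A & D | C   (complement / identity)
This depends on A, C, D, so it is not a constant.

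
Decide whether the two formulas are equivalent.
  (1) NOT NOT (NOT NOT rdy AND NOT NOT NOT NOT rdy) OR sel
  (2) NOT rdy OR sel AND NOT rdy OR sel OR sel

No

E1: NOT NOT (NOT NOT rdy AND NOT NOT NOT NOT rdy) OR sel
    = NOT NOT (NOT NOT rdy AND NOT NOT rdy) OR sel   [double negation]
    = NOT (NOT rdy OR NOT rdy) OR sel   [De Morgan]
    = rdy AND rdy OR sel   [De Morgan]
    = rdy OR sel   [idempotence]
E2: NOT rdy OR sel AND NOT rdy OR sel OR sel
    = NOT rdy OR sel OR sel   [absorption]
    = NOT rdy OR sel   [idempotence]
These differ: at rdy=0, sel=0, E1 = 0 but E2 = 1.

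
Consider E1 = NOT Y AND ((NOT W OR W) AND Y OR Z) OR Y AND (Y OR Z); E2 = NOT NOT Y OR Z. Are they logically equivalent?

E1: NOT Y AND ((NOT W OR W) AND Y OR Z) OR Y AND (Y OR Z)
    = NOT Y AND (Y OR Z) OR Y AND (Y OR Z)   (complement / identity)
    = Y OR Z   (distribution)
E2: NOT NOT Y OR Z
    = Y OR Z   (double negation)
Both reduce to Y OR Z, so they are equivalent.

Yes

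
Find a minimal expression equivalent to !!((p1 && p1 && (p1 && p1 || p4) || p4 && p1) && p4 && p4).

p1 && p4

!!((p1 && p1 && (p1 && p1 || p4) || p4 && p1) && p4 && p4)
= !!((p1 && p1 || p4 && p1) && p4 && p4)   (absorption)
= (p1 && p1 || p4 && p1) && p4 && p4   (double negation)
= (p1 && p1 || p4 && p1) && p4   (idempotence)
= (p1 || p4) && p1 && p4   (distribution)
= p1 && p4   (absorption)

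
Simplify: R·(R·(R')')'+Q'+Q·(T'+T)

R·(R·(R')')'+Q'+Q·(T'+T)
= R·(R·R)'+Q'+Q·(T'+T)
= R·(R·R)'+Q'+Q
= R·R'+Q'+Q
= Q'+Q
= 1

1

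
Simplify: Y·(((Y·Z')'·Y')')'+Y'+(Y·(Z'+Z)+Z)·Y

Y·(((Y·Z')'·Y')')'+Y'+(Y·(Z'+Z)+Z)·Y
= Y·(((Y·Z')'·Y')')'+Y'+(Y+Z)·Y   [complement / identity]
= Y·(Y·Z'+Y)'+Y'+(Y+Z)·Y   [De Morgan]
= Y·(Y·Z'+Y)'+Y'+Y   [absorption]
= Y·Y'+Y'+Y   [absorption]
= Y'+Y   [complement / identity]
= 1   [complement]

1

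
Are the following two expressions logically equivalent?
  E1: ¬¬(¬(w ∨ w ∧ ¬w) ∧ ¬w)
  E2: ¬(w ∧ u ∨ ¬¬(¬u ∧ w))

Yes

E1: ¬¬(¬(w ∨ w ∧ ¬w) ∧ ¬w)
    = ¬¬(¬w ∧ ¬w)   — complement / identity
    = ¬¬¬w   — idempotence
    = ¬w   — double negation
E2: ¬(w ∧ u ∨ ¬¬(¬u ∧ w))
    = ¬(w ∧ u ∨ ¬u ∧ w)   — double negation
    = ¬w   — distribution
Both reduce to ¬w, so they are equivalent.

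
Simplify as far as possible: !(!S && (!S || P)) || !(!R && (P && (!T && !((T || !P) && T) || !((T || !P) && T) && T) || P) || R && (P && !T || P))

!(!S && (!S || P)) || !(!R && (P && (!T && !((T || !P) && T) || !((T || !P) && T) && T) || P) || R && (P && !T || P))
= !(!S && (!S || P)) || !(!R && (P && !((T || !P) && T) || P) || R && (P && !T || P))   (distribution)
= !(!S && (!S || P)) || !(!R && (P && !T || P) || R && (P && !T || P))   (absorption)
= !!S || !(!R && (P && !T || P) || R && (P && !T || P))   (absorption)
= !!S || !(P && !T || P)   (distribution)
= !!S || !P   (absorption)
= S || !P   (double negation)

S || !P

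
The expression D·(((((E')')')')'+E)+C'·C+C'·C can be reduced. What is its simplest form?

D·(((((E')')')')'+E)+C'·C+C'·C
= D·(((((E')')')')'+E)+C'·C   — complement / identity
= D·(((((E')')')')'+E)   — complement / identity
= D·(((E')')'+E)   — double negation
= D·(E'+E)   — double negation
= D   — complement / identity

D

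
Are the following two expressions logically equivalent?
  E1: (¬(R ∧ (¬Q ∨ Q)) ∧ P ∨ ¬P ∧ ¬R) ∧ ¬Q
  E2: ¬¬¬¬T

E1: (¬(R ∧ (¬Q ∨ Q)) ∧ P ∨ ¬P ∧ ¬R) ∧ ¬Q
    = (¬R ∧ P ∨ ¬P ∧ ¬R) ∧ ¬Q   [complement / identity]
    = ¬R ∧ ¬Q   [distribution]
E2: ¬¬¬¬T
    = ¬¬T   [double negation]
    = T   [double negation]
These differ: at P=0, Q=1, R=0, T=1, E1 = 0 but E2 = 1.

No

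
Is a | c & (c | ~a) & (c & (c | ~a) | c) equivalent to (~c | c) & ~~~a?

E1: a | c & (c | ~a) & (c & (c | ~a) | c)
    = a | c & (c | ~a)
    = a | c
E2: (~c | c) & ~~~a
    = (~c | c) & ~a
    = ~a
These differ: at a=1, c=0, E1 = 1 but E2 = 0.

No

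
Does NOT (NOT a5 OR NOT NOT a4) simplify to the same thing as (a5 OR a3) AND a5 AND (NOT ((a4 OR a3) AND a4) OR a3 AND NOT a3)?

E1: NOT (NOT a5 OR NOT NOT a4)
    = a5 AND NOT a4   — De Morgan
E2: (a5 OR a3) AND a5 AND (NOT ((a4 OR a3) AND a4) OR a3 AND NOT a3)
    = a5 AND (NOT ((a4 OR a3) AND a4) OR a3 AND NOT a3)   — absorption
    = a5 AND (NOT a4 OR a3 AND NOT a3)   — absorption
    = a5 AND NOT a4   — complement / identity
Both reduce to a5 AND NOT a4, so they are equivalent.

Yes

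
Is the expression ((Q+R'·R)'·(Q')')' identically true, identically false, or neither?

identically true

((Q+R'·R)'·(Q')')'
= (Q'·(Q')')'   [complement / identity]
= Q+Q'   [De Morgan]
= 1   [complement]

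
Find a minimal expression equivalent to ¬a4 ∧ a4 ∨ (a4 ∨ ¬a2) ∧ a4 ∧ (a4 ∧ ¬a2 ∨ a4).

¬a4 ∧ a4 ∨ (a4 ∨ ¬a2) ∧ a4 ∧ (a4 ∧ ¬a2 ∨ a4)
= ¬a4 ∧ a4 ∨ a4 ∧ (a4 ∧ ¬a2 ∨ a4)   (absorption)
= ¬a4 ∧ a4 ∨ a4 ∧ a4   (absorption)
= a4   (distribution)

a4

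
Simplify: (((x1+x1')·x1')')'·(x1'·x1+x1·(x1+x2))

(((x1+x1')·x1')')'·(x1'·x1+x1·(x1+x2))
= (((x1+x1')·x1')')'·x1·(x1+x2)   [complement / identity]
= (((x1+x1')·x1')')'·x1   [absorption]
= ((x1')')'·x1   [complement / identity]
= x1'·x1   [double negation]
= 0   [complement]

0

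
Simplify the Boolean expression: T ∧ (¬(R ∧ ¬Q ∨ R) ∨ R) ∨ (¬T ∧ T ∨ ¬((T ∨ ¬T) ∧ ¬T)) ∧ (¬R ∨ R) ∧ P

T ∧ (¬(R ∧ ¬Q ∨ R) ∨ R) ∨ (¬T ∧ T ∨ ¬((T ∨ ¬T) ∧ ¬T)) ∧ (¬R ∨ R) ∧ P
= T ∧ (¬(R ∧ ¬Q ∨ R) ∨ R) ∨ (¬T ∧ T ∨ ¬¬T) ∧ (¬R ∨ R) ∧ P   [complement / identity]
= T ∧ (¬R ∨ R) ∨ (¬T ∧ T ∨ ¬¬T) ∧ (¬R ∨ R) ∧ P   [absorption]
= T ∧ (¬R ∨ R) ∨ ¬¬T ∧ (¬R ∨ R) ∧ P   [complement / identity]
= T ∧ (¬R ∨ R) ∨ T ∧ (¬R ∨ R) ∧ P   [double negation]
= T ∧ (¬R ∨ R)   [absorption]
= T   [complement / identity]

T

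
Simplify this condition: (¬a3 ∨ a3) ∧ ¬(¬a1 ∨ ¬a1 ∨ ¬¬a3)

a1 ∧ ¬a3

(¬a3 ∨ a3) ∧ ¬(¬a1 ∨ ¬a1 ∨ ¬¬a3)
= ¬(¬a1 ∨ ¬a1 ∨ ¬¬a3)   [complement / identity]
= ¬(¬a1 ∨ ¬¬a3)   [idempotence]
= a1 ∧ ¬a3   [De Morgan]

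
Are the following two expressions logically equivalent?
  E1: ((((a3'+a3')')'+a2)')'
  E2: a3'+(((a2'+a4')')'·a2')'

Yes

E1: ((((a3'+a3')')'+a2)')'
    = (((a3·a3)'+a2)')'   [De Morgan]
    = (a3·a3)'+a2   [double negation]
    = a3'+a2   [idempotence]
E2: a3'+(((a2'+a4')')'·a2')'
    = a3'+(a2'+a4')'+a2   [De Morgan]
    = a3'+a2·a4+a2   [De Morgan]
    = a3'+a2   [absorption]
Both reduce to a3'+a2, so they are equivalent.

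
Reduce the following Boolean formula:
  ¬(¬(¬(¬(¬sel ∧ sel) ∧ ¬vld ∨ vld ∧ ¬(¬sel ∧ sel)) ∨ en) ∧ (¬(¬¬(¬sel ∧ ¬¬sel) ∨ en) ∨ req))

¬(¬(¬(¬(¬sel ∧ sel) ∧ ¬vld ∨ vld ∧ ¬(¬sel ∧ sel)) ∨ en) ∧ (¬(¬¬(¬sel ∧ ¬¬sel) ∨ en) ∨ req))
= ¬(¬(¬¬(¬sel ∧ sel) ∨ en) ∧ (¬(¬¬(¬sel ∧ ¬¬sel) ∨ en) ∨ req))   (distribution)
= ¬(¬(¬¬(¬sel ∧ sel) ∨ en) ∧ (¬(¬¬(¬sel ∧ sel) ∨ en) ∨ req))   (double negation)
= ¬¬(¬¬(¬sel ∧ sel) ∨ en)   (absorption)
= ¬¬(¬sel ∧ sel) ∨ en   (double negation)
= ¬sel ∧ sel ∨ en   (double negation)
= en   (complement / identity)

en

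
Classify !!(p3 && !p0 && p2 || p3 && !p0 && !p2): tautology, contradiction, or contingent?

contingent

!!(p3 && !p0 && p2 || p3 && !p0 && !p2)
= !!(p3 && !p0)   (distribution)
= p3 && !p0   (double negation)
This depends on p0, p3, so it is not a constant.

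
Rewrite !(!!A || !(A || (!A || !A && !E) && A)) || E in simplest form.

!(!!A || !(A || (!A || !A && !E) && A)) || E
= !(!!A || !(A || !A && A)) || E
= !(!!A || !A) || E
= !A && A || E
= E

E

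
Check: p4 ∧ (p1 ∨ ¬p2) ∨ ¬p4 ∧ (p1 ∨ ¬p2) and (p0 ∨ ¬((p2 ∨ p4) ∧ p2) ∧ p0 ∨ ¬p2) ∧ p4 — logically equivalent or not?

No

E1: p4 ∧ (p1 ∨ ¬p2) ∨ ¬p4 ∧ (p1 ∨ ¬p2)
    = p1 ∨ ¬p2   [distribution]
E2: (p0 ∨ ¬((p2 ∨ p4) ∧ p2) ∧ p0 ∨ ¬p2) ∧ p4
    = (p0 ∨ ¬p2 ∧ p0 ∨ ¬p2) ∧ p4   [absorption]
    = (p0 ∨ ¬p2) ∧ p4   [absorption]
These differ: at p0=0, p1=1, p2=1, p4=0, E1 = 1 but E2 = 0.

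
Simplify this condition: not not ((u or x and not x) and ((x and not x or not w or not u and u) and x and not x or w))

u and w

not not ((u or x and not x) and ((x and not x or not w or not u and u) and x and not x or w))
= not not ((u or x and not x) and ((x and not x or not w) and x and not x or w))   — complement / identity
= not not ((u or x and not x) and (x and not x or w))   — absorption
= not not (u and w or x and not x)   — distribution
= not not (u and w)   — complement / identity
= u and w   — double negation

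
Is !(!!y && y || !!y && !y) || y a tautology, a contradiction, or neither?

!(!!y && y || !!y && !y) || y
= !!!y || y   (distribution)
= !y || y   (double negation)
= true   (complement)

tautology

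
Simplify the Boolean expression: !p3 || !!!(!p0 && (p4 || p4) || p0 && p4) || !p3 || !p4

!p3 || !p4

!p3 || !!!(!p0 && (p4 || p4) || p0 && p4) || !p3 || !p4
= !p3 || !(!p0 && (p4 || p4) || p0 && p4) || !p3 || !p4
= !p3 || !(!p0 && p4 || p0 && p4) || !p3 || !p4
= !p3 || !p4 || !p3 || !p4
= !p3 || !p4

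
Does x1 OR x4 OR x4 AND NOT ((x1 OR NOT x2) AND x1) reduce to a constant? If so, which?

x1 OR x4 OR x4 AND NOT ((x1 OR NOT x2) AND x1)
= x1 OR x4 OR x4 AND NOT x1
= x1 OR x4
This depends on x1, x4, so it is not a constant.

no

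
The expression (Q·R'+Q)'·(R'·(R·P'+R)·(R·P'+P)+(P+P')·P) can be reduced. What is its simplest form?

Q'·P

(Q·R'+Q)'·(R'·(R·P'+R)·(R·P'+P)+(P+P')·P)
= (Q·R'+Q)'·(R'·(R·P'+R·P)+(P+P')·P)   [distribution]
= (Q·R'+Q)'·(R'·R+(P+P')·P)   [distribution]
= (Q·R'+Q)'·(R'·R+P)   [complement / identity]
= (Q·R'+Q)'·P   [complement / identity]
= Q'·P   [absorption]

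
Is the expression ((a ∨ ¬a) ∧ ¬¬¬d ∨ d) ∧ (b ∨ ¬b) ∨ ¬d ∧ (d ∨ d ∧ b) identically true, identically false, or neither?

((a ∨ ¬a) ∧ ¬¬¬d ∨ d) ∧ (b ∨ ¬b) ∨ ¬d ∧ (d ∨ d ∧ b)
= (a ∨ ¬a) ∧ ¬¬¬d ∨ d ∨ ¬d ∧ (d ∨ d ∧ b)
= (a ∨ ¬a) ∧ ¬¬¬d ∨ d ∨ ¬d ∧ d
= (a ∨ ¬a) ∧ ¬d ∨ d ∨ ¬d ∧ d
= ¬d ∨ d ∨ ¬d ∧ d
= ¬d ∨ d
= True

identically true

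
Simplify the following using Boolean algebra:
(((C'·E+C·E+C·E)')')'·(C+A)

(((C'·E+C·E+C·E)')')'·(C+A)
= (((C'·E+C·E)')')'·(C+A)   [idempotence]
= (C'·E+C·E)'·(C+A)   [double negation]
= E'·(C+A)   [distribution]

E'·(C+A)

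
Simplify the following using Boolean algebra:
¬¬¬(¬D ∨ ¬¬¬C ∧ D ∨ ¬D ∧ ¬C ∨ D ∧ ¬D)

D ∧ C

¬¬¬(¬D ∨ ¬¬¬C ∧ D ∨ ¬D ∧ ¬C ∨ D ∧ ¬D)
= ¬¬¬(¬D ∨ ¬¬¬C ∧ D ∨ ¬D ∧ ¬C)   — complement / identity
= ¬¬¬(¬D ∨ ¬C ∧ D ∨ ¬D ∧ ¬C)   — double negation
= ¬(¬D ∨ ¬C ∧ D ∨ ¬D ∧ ¬C)   — double negation
= ¬(¬D ∨ ¬C)   — distribution
= D ∧ C   — De Morgan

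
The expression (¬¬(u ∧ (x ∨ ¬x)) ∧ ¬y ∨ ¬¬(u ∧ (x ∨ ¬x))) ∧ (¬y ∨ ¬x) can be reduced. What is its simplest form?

(¬¬(u ∧ (x ∨ ¬x)) ∧ ¬y ∨ ¬¬(u ∧ (x ∨ ¬x))) ∧ (¬y ∨ ¬x)
= ¬¬(u ∧ (x ∨ ¬x)) ∧ (¬y ∨ ¬x)   [absorption]
= u ∧ (x ∨ ¬x) ∧ (¬y ∨ ¬x)   [double negation]
= u ∧ (¬y ∨ ¬x)   [complement / identity]

u ∧ (¬y ∨ ¬x)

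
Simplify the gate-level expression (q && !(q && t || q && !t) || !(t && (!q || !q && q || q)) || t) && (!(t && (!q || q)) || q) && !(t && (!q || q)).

(q && !(q && t || q && !t) || !(t && (!q || !q && q || q)) || t) && (!(t && (!q || q)) || q) && !(t && (!q || q))
= (q && !(q && t || q && !t) || !(t && (!q || q)) || t) && (!(t && (!q || q)) || q) && !(t && (!q || q))
= (q && !q || !(t && (!q || q)) || t) && (!(t && (!q || q)) || q) && !(t && (!q || q))
= (q && !q || !(t && (!q || q)) || t) && !(t && (!q || q))
= (!(t && (!q || q)) || t) && !(t && (!q || q))
= !(t && (!q || q))
= !t

!t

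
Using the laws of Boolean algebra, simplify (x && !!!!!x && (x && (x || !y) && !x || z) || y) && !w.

y && !w

(x && !!!!!x && (x && (x || !y) && !x || z) || y) && !w
= (x && !!!x && (x && (x || !y) && !x || z) || y) && !w   [double negation]
= (x && !x && (x && (x || !y) && !x || z) || y) && !w   [double negation]
= (x && !x && (x && !x || z) || y) && !w   [absorption]
= (x && !x || y) && !w   [absorption]
= y && !w   [complement / identity]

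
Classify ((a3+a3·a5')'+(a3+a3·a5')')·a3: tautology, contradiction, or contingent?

contradiction

((a3+a3·a5')'+(a3+a3·a5')')·a3
= (a3+a3·a5')'·a3
= a3'·a3
= 0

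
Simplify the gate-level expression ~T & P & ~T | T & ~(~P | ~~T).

~T & P & ~T | T & ~(~P | ~~T)
= ~T & P & ~T | T & P & ~T   (De Morgan)
= P & ~T   (distribution)

P & ~T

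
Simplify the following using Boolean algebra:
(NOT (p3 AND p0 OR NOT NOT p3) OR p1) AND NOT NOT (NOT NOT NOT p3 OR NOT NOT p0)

(NOT (p3 AND p0 OR NOT NOT p3) OR p1) AND NOT NOT (NOT NOT NOT p3 OR NOT NOT p0)
= (NOT (p3 AND p0 OR NOT NOT p3) OR p1) AND NOT (NOT NOT p3 AND NOT p0)   — De Morgan
= (NOT (p3 AND p0 OR p3) OR p1) AND NOT (NOT NOT p3 AND NOT p0)   — double negation
= (NOT (p3 AND p0 OR p3) OR p1) AND (NOT p3 OR p0)   — De Morgan
= (NOT p3 OR p1) AND (NOT p3 OR p0)   — absorption
= p1 AND p0 OR NOT p3   — distribution

p1 AND p0 OR NOT p3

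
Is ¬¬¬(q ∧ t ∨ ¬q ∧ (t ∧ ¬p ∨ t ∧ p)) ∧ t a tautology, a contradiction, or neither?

contradiction

¬¬¬(q ∧ t ∨ ¬q ∧ (t ∧ ¬p ∨ t ∧ p)) ∧ t
= ¬(q ∧ t ∨ ¬q ∧ (t ∧ ¬p ∨ t ∧ p)) ∧ t   [double negation]
= ¬(q ∧ t ∨ ¬q ∧ t) ∧ t   [distribution]
= ¬t ∧ t   [distribution]
= False   [complement]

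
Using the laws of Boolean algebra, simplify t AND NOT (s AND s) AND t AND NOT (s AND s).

t AND NOT s

t AND NOT (s AND s) AND t AND NOT (s AND s)
= t AND NOT (s AND s)   [idempotence]
= t AND NOT s   [idempotence]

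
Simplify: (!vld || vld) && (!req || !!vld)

(!vld || vld) && (!req || !!vld)
= (!vld || vld) && (!req || vld)   — double negation
= !req || vld   — complement / identity

!req || vld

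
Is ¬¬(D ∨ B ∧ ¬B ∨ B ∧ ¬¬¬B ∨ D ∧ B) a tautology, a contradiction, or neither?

neither

¬¬(D ∨ B ∧ ¬B ∨ B ∧ ¬¬¬B ∨ D ∧ B)
= ¬¬(D ∨ B ∧ ¬B ∨ B ∧ ¬B ∨ D ∧ B)   — double negation
= ¬¬(D ∨ B ∧ ¬B ∨ D ∧ B)   — idempotence
= ¬¬(D ∨ D ∧ B)   — complement / identity
= ¬¬D   — absorption
= D   — double negation
This depends on D, so it is not a constant.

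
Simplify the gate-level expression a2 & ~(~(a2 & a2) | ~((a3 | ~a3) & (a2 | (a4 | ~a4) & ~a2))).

a2 & ~(~(a2 & a2) | ~((a3 | ~a3) & (a2 | (a4 | ~a4) & ~a2)))
= a2 & a2 & a2 & (a3 | ~a3) & (a2 | (a4 | ~a4) & ~a2)
= a2 & a2 & a2 & (a2 | (a4 | ~a4) & ~a2)
= a2 & a2 & a2 & (a2 | ~a2)
= a2 & a2 & a2
= a2 & a2
= a2

a2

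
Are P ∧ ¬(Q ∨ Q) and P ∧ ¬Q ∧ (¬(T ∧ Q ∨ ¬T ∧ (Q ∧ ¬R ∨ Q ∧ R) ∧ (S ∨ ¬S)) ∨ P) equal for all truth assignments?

E1: P ∧ ¬(Q ∨ Q)
    = P ∧ ¬Q
E2: P ∧ ¬Q ∧ (¬(T ∧ Q ∨ ¬T ∧ (Q ∧ ¬R ∨ Q ∧ R) ∧ (S ∨ ¬S)) ∨ P)
    = P ∧ ¬Q ∧ (¬(T ∧ Q ∨ ¬T ∧ (Q ∧ ¬R ∨ Q ∧ R)) ∨ P)
    = P ∧ ¬Q ∧ (¬(T ∧ Q ∨ ¬T ∧ Q) ∨ P)
    = P ∧ ¬Q ∧ (¬Q ∨ P)
    = P ∧ ¬Q
Both reduce to P ∧ ¬Q, so they are equivalent.

Yes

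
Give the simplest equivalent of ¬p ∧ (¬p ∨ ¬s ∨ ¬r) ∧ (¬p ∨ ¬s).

¬p ∧ (¬p ∨ ¬s ∨ ¬r) ∧ (¬p ∨ ¬s)
= ¬p ∧ (¬p ∨ ¬s)   (absorption)
= ¬p   (absorption)

¬p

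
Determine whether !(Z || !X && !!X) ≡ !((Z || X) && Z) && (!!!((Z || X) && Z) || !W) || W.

No

E1: !(Z || !X && !!X)
    = !(Z || !X && X)
    = !Z
E2: !((Z || X) && Z) && (!!!((Z || X) && Z) || !W) || W
    = !((Z || X) && Z) && (!((Z || X) && Z) || !W) || W
    = !((Z || X) && Z) || W
    = !Z || W
These differ: at W=1, X=0, Z=1, E1 = 0 but E2 = 1.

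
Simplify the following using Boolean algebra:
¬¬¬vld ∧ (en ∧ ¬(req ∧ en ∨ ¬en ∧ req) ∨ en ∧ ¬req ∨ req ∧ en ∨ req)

¬vld ∧ (en ∨ req)

¬¬¬vld ∧ (en ∧ ¬(req ∧ en ∨ ¬en ∧ req) ∨ en ∧ ¬req ∨ req ∧ en ∨ req)
= ¬¬¬vld ∧ (en ∧ ¬req ∨ en ∧ ¬req ∨ req ∧ en ∨ req)   — distribution
= ¬¬¬vld ∧ (en ∧ ¬req ∨ req ∧ en ∨ req)   — idempotence
= ¬¬¬vld ∧ (en ∨ req)   — distribution
= ¬vld ∧ (en ∨ req)   — double negation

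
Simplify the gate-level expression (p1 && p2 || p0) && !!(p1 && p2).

p1 && p2

(p1 && p2 || p0) && !!(p1 && p2)
= (p1 && p2 || p0) && p1 && p2
= p1 && p2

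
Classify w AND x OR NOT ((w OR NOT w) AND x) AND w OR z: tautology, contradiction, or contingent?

contingent

w AND x OR NOT ((w OR NOT w) AND x) AND w OR z
= w AND x OR NOT x AND w OR z   [complement / identity]
= w OR z   [distribution]
This depends on w, z, so it is not a constant.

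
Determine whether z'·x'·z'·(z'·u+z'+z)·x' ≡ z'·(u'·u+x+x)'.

Yes

E1: z'·x'·z'·(z'·u+z'+z)·x'
    = z'·x'·z'·(z'+z)·x'   (absorption)
    = z'·x'·z'·x'   (complement / identity)
    = z'·x'   (idempotence)
E2: z'·(u'·u+x+x)'
    = z'·(x+x)'   (complement / identity)
    = z'·x'   (idempotence)
Both reduce to z'·x', so they are equivalent.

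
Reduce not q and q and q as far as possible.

not q and q and q
= not q and q   — idempotence
= False   — complement

False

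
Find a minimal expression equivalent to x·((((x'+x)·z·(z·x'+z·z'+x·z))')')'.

x·z'

x·((((x'+x)·z·(z·x'+z·z'+x·z))')')'
= x·((((x'+x)·z·(z·x'+x·z))')')'
= x·((x'+x)·z·(z·x'+x·z))'
= x·((x'+x)·z·(x'+x)·z)'
= x·((x'+x)·z)'
= x·z'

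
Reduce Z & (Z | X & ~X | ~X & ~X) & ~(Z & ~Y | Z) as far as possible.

Z & (Z | X & ~X | ~X & ~X) & ~(Z & ~Y | Z)
= Z & (Z | X & ~X | ~X & ~X) & ~Z   — absorption
= Z & (Z | ~X) & ~Z   — distribution
= Z & ~Z   — absorption
= 0   — complement

0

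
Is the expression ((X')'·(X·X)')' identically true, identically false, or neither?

identically true

((X')'·(X·X)')'
= ((X')'·X')'   (idempotence)
= X'+X   (De Morgan)
= 1   (complement)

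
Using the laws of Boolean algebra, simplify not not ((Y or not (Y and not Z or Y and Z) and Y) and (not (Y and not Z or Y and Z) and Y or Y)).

Y

not not ((Y or not (Y and not Z or Y and Z) and Y) and (not (Y and not Z or Y and Z) and Y or Y))
= not not (Y and Y or not (Y and not Z or Y and Z) and Y)   — distribution
= not not (Y and Y or not Y and Y)   — distribution
= not not Y   — distribution
= Y   — double negation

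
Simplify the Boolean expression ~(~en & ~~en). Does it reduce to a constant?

1

~(~en & ~~en)
= en | ~en   — De Morgan
= 1   — complement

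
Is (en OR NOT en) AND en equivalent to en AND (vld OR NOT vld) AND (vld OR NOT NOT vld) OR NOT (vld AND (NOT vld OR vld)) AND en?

E1: (en OR NOT en) AND en
    = en   [complement / identity]
E2: en AND (vld OR NOT vld) AND (vld OR NOT NOT vld) OR NOT (vld AND (NOT vld OR vld)) AND en
    = en AND (vld OR NOT vld) AND (vld OR NOT NOT vld) OR NOT vld AND en   [complement / identity]
    = en AND (vld OR NOT vld) AND (vld OR vld) OR NOT vld AND en   [double negation]
    = en AND (vld OR NOT vld AND vld) OR NOT vld AND en   [distribution]
    = en AND vld OR NOT vld AND en   [complement / identity]
    = en   [distribution]
Both reduce to en, so they are equivalent.

Yes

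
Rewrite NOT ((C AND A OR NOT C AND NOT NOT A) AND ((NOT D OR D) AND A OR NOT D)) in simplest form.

NOT A

NOT ((C AND A OR NOT C AND NOT NOT A) AND ((NOT D OR D) AND A OR NOT D))
= NOT ((C AND A OR NOT C AND A) AND ((NOT D OR D) AND A OR NOT D))   — double negation
= NOT ((C AND A OR NOT C AND A) AND (A OR NOT D))   — complement / identity
= NOT (A AND (A OR NOT D))   — distribution
= NOT A   — absorption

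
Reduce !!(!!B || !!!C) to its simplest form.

B || !C

!!(!!B || !!!C)
= !(!B && !!C)   — De Morgan
= B || !C   — De Morgan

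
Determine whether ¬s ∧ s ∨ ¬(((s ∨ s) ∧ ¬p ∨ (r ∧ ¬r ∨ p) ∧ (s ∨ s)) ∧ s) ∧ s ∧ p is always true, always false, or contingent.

always false

¬s ∧ s ∨ ¬(((s ∨ s) ∧ ¬p ∨ (r ∧ ¬r ∨ p) ∧ (s ∨ s)) ∧ s) ∧ s ∧ p
= ¬s ∧ s ∨ ¬(((s ∨ s) ∧ ¬p ∨ p ∧ (s ∨ s)) ∧ s) ∧ s ∧ p   [complement / identity]
= ¬s ∧ s ∨ ¬((s ∨ s) ∧ s) ∧ s ∧ p   [distribution]
= ¬s ∧ s ∨ ¬(s ∧ s) ∧ s ∧ p   [idempotence]
= ¬s ∧ s ∨ ¬s ∧ s ∧ p   [idempotence]
= ¬s ∧ s   [absorption]
= False   [complement]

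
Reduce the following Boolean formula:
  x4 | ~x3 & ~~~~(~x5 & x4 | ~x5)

x4 | ~x3 & ~~~~(~x5 & x4 | ~x5)
= x4 | ~x3 & ~~~~~x5
= x4 | ~x3 & ~~~x5
= x4 | ~x3 & ~x5

x4 | ~x3 & ~x5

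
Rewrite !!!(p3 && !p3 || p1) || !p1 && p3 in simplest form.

!p1

!!!(p3 && !p3 || p1) || !p1 && p3
= !(p3 && !p3 || p1) || !p1 && p3
= !p1 || !p1 && p3
= !p1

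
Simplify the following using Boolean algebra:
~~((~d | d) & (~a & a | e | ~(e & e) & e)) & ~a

e & ~a

~~((~d | d) & (~a & a | e | ~(e & e) & e)) & ~a
= ~~((~d | d) & (e | ~(e & e) & e)) & ~a
= ~~(e | ~(e & e) & e) & ~a
= (e | ~(e & e) & e) & ~a
= (e | ~e & e) & ~a
= e & ~a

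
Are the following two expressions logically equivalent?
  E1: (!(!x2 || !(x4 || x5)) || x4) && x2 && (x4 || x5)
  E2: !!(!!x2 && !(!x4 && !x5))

Yes

E1: (!(!x2 || !(x4 || x5)) || x4) && x2 && (x4 || x5)
    = (x2 && (x4 || x5) || x4) && x2 && (x4 || x5)   [De Morgan]
    = x2 && (x4 || x5)   [absorption]
E2: !!(!!x2 && !(!x4 && !x5))
    = !!(!!x2 && (x4 || x5))   [De Morgan]
    = !!x2 && (x4 || x5)   [double negation]
    = x2 && (x4 || x5)   [double negation]
Both reduce to x2 && (x4 || x5), so they are equivalent.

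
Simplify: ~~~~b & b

b

~~~~b & b
= ~~b & b   (double negation)
= b & b   (double negation)
= b   (idempotence)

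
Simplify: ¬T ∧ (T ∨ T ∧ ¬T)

¬T ∧ (T ∨ T ∧ ¬T)
= ¬T ∧ T   [complement / identity]
= False   [complement]

False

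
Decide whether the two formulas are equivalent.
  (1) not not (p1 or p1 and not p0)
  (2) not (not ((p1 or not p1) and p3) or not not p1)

No

E1: not not (p1 or p1 and not p0)
    = not not p1   — absorption
    = p1   — double negation
E2: not (not ((p1 or not p1) and p3) or not not p1)
    = (p1 or not p1) and p3 and not p1   — De Morgan
    = p3 and not p1   — complement / identity
These differ: at p0=0, p1=1, p3=0, E1 = 1 but E2 = 0.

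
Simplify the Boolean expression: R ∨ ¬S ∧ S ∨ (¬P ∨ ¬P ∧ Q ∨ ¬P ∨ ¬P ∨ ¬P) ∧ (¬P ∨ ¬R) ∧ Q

R ∨ ¬P ∧ Q

R ∨ ¬S ∧ S ∨ (¬P ∨ ¬P ∧ Q ∨ ¬P ∨ ¬P ∨ ¬P) ∧ (¬P ∨ ¬R) ∧ Q
= R ∨ ¬S ∧ S ∨ (¬P ∨ ¬P ∨ ¬P ∨ ¬P) ∧ (¬P ∨ ¬R) ∧ Q   — absorption
= R ∨ ¬S ∧ S ∨ (¬P ∨ ¬P) ∧ (¬P ∨ ¬R) ∧ Q   — idempotence
= R ∨ (¬P ∨ ¬P) ∧ (¬P ∨ ¬R) ∧ Q   — complement / identity
= R ∨ (¬P ∨ ¬P ∧ ¬R) ∧ Q   — distribution
= R ∨ ¬P ∧ Q   — absorption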